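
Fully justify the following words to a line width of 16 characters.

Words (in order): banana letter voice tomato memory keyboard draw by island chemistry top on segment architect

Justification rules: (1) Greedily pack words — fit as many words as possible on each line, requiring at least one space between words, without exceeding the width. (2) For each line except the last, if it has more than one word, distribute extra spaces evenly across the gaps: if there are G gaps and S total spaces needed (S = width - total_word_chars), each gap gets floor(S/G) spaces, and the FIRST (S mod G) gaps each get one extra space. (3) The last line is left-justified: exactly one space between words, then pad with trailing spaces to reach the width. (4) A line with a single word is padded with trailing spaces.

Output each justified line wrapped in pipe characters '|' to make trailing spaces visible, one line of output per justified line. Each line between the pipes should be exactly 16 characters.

Answer: |banana    letter|
|voice     tomato|
|memory  keyboard|
|draw  by  island|
|chemistry top on|
|segment         |
|architect       |

Derivation:
Line 1: ['banana', 'letter'] (min_width=13, slack=3)
Line 2: ['voice', 'tomato'] (min_width=12, slack=4)
Line 3: ['memory', 'keyboard'] (min_width=15, slack=1)
Line 4: ['draw', 'by', 'island'] (min_width=14, slack=2)
Line 5: ['chemistry', 'top', 'on'] (min_width=16, slack=0)
Line 6: ['segment'] (min_width=7, slack=9)
Line 7: ['architect'] (min_width=9, slack=7)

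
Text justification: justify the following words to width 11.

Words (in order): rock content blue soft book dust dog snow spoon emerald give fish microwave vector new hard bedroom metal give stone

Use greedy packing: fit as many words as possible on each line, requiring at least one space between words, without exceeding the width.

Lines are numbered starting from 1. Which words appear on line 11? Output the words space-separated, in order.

Answer: hard

Derivation:
Line 1: ['rock'] (min_width=4, slack=7)
Line 2: ['content'] (min_width=7, slack=4)
Line 3: ['blue', 'soft'] (min_width=9, slack=2)
Line 4: ['book', 'dust'] (min_width=9, slack=2)
Line 5: ['dog', 'snow'] (min_width=8, slack=3)
Line 6: ['spoon'] (min_width=5, slack=6)
Line 7: ['emerald'] (min_width=7, slack=4)
Line 8: ['give', 'fish'] (min_width=9, slack=2)
Line 9: ['microwave'] (min_width=9, slack=2)
Line 10: ['vector', 'new'] (min_width=10, slack=1)
Line 11: ['hard'] (min_width=4, slack=7)
Line 12: ['bedroom'] (min_width=7, slack=4)
Line 13: ['metal', 'give'] (min_width=10, slack=1)
Line 14: ['stone'] (min_width=5, slack=6)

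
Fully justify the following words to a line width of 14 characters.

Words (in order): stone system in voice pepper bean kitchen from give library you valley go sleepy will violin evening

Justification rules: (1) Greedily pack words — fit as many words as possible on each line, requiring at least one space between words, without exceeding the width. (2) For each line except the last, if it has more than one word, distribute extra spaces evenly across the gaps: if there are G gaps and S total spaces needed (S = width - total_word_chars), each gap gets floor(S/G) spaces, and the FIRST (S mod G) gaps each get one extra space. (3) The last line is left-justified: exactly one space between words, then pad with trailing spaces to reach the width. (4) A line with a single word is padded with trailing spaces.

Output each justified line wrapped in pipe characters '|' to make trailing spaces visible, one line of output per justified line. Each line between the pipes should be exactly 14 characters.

Answer: |stone   system|
|in       voice|
|pepper    bean|
|kitchen   from|
|give   library|
|you  valley go|
|sleepy    will|
|violin evening|

Derivation:
Line 1: ['stone', 'system'] (min_width=12, slack=2)
Line 2: ['in', 'voice'] (min_width=8, slack=6)
Line 3: ['pepper', 'bean'] (min_width=11, slack=3)
Line 4: ['kitchen', 'from'] (min_width=12, slack=2)
Line 5: ['give', 'library'] (min_width=12, slack=2)
Line 6: ['you', 'valley', 'go'] (min_width=13, slack=1)
Line 7: ['sleepy', 'will'] (min_width=11, slack=3)
Line 8: ['violin', 'evening'] (min_width=14, slack=0)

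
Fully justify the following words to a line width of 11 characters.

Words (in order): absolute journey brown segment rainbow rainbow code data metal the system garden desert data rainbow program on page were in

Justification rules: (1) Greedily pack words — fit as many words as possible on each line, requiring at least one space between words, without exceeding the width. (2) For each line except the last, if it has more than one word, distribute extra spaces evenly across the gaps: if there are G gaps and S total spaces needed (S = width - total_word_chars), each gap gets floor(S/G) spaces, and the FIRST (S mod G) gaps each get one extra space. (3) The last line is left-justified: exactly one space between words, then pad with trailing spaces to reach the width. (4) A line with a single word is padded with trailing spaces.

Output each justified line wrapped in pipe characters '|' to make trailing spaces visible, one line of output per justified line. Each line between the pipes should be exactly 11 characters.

Answer: |absolute   |
|journey    |
|brown      |
|segment    |
|rainbow    |
|rainbow    |
|code   data|
|metal   the|
|system     |
|garden     |
|desert data|
|rainbow    |
|program  on|
|page   were|
|in         |

Derivation:
Line 1: ['absolute'] (min_width=8, slack=3)
Line 2: ['journey'] (min_width=7, slack=4)
Line 3: ['brown'] (min_width=5, slack=6)
Line 4: ['segment'] (min_width=7, slack=4)
Line 5: ['rainbow'] (min_width=7, slack=4)
Line 6: ['rainbow'] (min_width=7, slack=4)
Line 7: ['code', 'data'] (min_width=9, slack=2)
Line 8: ['metal', 'the'] (min_width=9, slack=2)
Line 9: ['system'] (min_width=6, slack=5)
Line 10: ['garden'] (min_width=6, slack=5)
Line 11: ['desert', 'data'] (min_width=11, slack=0)
Line 12: ['rainbow'] (min_width=7, slack=4)
Line 13: ['program', 'on'] (min_width=10, slack=1)
Line 14: ['page', 'were'] (min_width=9, slack=2)
Line 15: ['in'] (min_width=2, slack=9)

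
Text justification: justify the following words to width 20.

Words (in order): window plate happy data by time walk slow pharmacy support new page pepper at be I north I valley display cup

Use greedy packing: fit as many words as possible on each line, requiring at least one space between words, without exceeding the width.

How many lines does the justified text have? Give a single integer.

Answer: 6

Derivation:
Line 1: ['window', 'plate', 'happy'] (min_width=18, slack=2)
Line 2: ['data', 'by', 'time', 'walk'] (min_width=17, slack=3)
Line 3: ['slow', 'pharmacy'] (min_width=13, slack=7)
Line 4: ['support', 'new', 'page'] (min_width=16, slack=4)
Line 5: ['pepper', 'at', 'be', 'I', 'north'] (min_width=20, slack=0)
Line 6: ['I', 'valley', 'display', 'cup'] (min_width=20, slack=0)
Total lines: 6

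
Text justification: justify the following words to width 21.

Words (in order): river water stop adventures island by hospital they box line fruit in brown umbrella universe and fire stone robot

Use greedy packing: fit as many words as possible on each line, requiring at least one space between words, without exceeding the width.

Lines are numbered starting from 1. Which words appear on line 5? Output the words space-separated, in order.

Answer: umbrella universe and

Derivation:
Line 1: ['river', 'water', 'stop'] (min_width=16, slack=5)
Line 2: ['adventures', 'island', 'by'] (min_width=20, slack=1)
Line 3: ['hospital', 'they', 'box'] (min_width=17, slack=4)
Line 4: ['line', 'fruit', 'in', 'brown'] (min_width=19, slack=2)
Line 5: ['umbrella', 'universe', 'and'] (min_width=21, slack=0)
Line 6: ['fire', 'stone', 'robot'] (min_width=16, slack=5)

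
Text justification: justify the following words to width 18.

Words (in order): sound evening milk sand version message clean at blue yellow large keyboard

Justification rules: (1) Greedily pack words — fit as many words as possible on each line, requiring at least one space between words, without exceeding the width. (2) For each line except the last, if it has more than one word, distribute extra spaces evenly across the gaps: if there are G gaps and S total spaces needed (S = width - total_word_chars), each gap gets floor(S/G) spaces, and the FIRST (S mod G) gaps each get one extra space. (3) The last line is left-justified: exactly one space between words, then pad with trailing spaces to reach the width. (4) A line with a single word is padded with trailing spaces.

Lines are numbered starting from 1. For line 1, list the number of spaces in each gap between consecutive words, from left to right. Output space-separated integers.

Answer: 1 1

Derivation:
Line 1: ['sound', 'evening', 'milk'] (min_width=18, slack=0)
Line 2: ['sand', 'version'] (min_width=12, slack=6)
Line 3: ['message', 'clean', 'at'] (min_width=16, slack=2)
Line 4: ['blue', 'yellow', 'large'] (min_width=17, slack=1)
Line 5: ['keyboard'] (min_width=8, slack=10)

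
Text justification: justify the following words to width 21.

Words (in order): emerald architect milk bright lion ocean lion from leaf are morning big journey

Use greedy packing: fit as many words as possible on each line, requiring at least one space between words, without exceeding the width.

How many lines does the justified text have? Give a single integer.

Answer: 5

Derivation:
Line 1: ['emerald', 'architect'] (min_width=17, slack=4)
Line 2: ['milk', 'bright', 'lion'] (min_width=16, slack=5)
Line 3: ['ocean', 'lion', 'from', 'leaf'] (min_width=20, slack=1)
Line 4: ['are', 'morning', 'big'] (min_width=15, slack=6)
Line 5: ['journey'] (min_width=7, slack=14)
Total lines: 5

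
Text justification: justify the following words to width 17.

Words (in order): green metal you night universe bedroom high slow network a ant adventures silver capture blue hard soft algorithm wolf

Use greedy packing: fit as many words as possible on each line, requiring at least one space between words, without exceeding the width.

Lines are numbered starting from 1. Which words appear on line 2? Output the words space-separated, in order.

Line 1: ['green', 'metal', 'you'] (min_width=15, slack=2)
Line 2: ['night', 'universe'] (min_width=14, slack=3)
Line 3: ['bedroom', 'high', 'slow'] (min_width=17, slack=0)
Line 4: ['network', 'a', 'ant'] (min_width=13, slack=4)
Line 5: ['adventures', 'silver'] (min_width=17, slack=0)
Line 6: ['capture', 'blue', 'hard'] (min_width=17, slack=0)
Line 7: ['soft', 'algorithm'] (min_width=14, slack=3)
Line 8: ['wolf'] (min_width=4, slack=13)

Answer: night universe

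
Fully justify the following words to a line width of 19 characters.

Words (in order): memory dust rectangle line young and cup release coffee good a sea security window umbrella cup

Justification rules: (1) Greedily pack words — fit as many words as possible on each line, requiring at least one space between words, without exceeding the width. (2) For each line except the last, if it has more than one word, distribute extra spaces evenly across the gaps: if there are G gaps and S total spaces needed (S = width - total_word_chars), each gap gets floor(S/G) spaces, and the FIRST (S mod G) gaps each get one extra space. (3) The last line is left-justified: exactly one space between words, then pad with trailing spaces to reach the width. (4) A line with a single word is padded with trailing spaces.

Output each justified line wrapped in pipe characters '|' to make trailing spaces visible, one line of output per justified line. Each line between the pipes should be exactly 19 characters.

Answer: |memory         dust|
|rectangle      line|
|young    and    cup|
|release coffee good|
|a    sea   security|
|window umbrella cup|

Derivation:
Line 1: ['memory', 'dust'] (min_width=11, slack=8)
Line 2: ['rectangle', 'line'] (min_width=14, slack=5)
Line 3: ['young', 'and', 'cup'] (min_width=13, slack=6)
Line 4: ['release', 'coffee', 'good'] (min_width=19, slack=0)
Line 5: ['a', 'sea', 'security'] (min_width=14, slack=5)
Line 6: ['window', 'umbrella', 'cup'] (min_width=19, slack=0)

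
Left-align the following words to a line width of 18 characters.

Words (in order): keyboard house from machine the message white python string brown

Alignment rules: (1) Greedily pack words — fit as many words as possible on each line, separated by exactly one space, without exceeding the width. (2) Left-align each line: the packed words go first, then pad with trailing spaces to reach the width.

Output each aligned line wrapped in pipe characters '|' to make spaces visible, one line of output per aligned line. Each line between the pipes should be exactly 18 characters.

Line 1: ['keyboard', 'house'] (min_width=14, slack=4)
Line 2: ['from', 'machine', 'the'] (min_width=16, slack=2)
Line 3: ['message', 'white'] (min_width=13, slack=5)
Line 4: ['python', 'string'] (min_width=13, slack=5)
Line 5: ['brown'] (min_width=5, slack=13)

Answer: |keyboard house    |
|from machine the  |
|message white     |
|python string     |
|brown             |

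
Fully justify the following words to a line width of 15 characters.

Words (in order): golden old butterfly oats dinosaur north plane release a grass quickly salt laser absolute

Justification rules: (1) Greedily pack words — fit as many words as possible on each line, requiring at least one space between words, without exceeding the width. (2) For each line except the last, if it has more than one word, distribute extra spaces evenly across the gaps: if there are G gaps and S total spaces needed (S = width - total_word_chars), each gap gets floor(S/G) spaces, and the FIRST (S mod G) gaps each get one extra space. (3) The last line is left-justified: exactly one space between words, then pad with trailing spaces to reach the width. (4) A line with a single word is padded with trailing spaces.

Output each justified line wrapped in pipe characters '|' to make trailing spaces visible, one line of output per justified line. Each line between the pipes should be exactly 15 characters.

Line 1: ['golden', 'old'] (min_width=10, slack=5)
Line 2: ['butterfly', 'oats'] (min_width=14, slack=1)
Line 3: ['dinosaur', 'north'] (min_width=14, slack=1)
Line 4: ['plane', 'release', 'a'] (min_width=15, slack=0)
Line 5: ['grass', 'quickly'] (min_width=13, slack=2)
Line 6: ['salt', 'laser'] (min_width=10, slack=5)
Line 7: ['absolute'] (min_width=8, slack=7)

Answer: |golden      old|
|butterfly  oats|
|dinosaur  north|
|plane release a|
|grass   quickly|
|salt      laser|
|absolute       |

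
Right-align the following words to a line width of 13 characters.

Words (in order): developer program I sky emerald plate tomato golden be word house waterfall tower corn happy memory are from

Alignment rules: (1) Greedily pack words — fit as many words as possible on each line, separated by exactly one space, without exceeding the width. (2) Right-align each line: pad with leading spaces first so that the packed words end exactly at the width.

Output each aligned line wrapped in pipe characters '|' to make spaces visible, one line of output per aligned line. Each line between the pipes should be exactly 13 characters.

Line 1: ['developer'] (min_width=9, slack=4)
Line 2: ['program', 'I', 'sky'] (min_width=13, slack=0)
Line 3: ['emerald', 'plate'] (min_width=13, slack=0)
Line 4: ['tomato', 'golden'] (min_width=13, slack=0)
Line 5: ['be', 'word', 'house'] (min_width=13, slack=0)
Line 6: ['waterfall'] (min_width=9, slack=4)
Line 7: ['tower', 'corn'] (min_width=10, slack=3)
Line 8: ['happy', 'memory'] (min_width=12, slack=1)
Line 9: ['are', 'from'] (min_width=8, slack=5)

Answer: |    developer|
|program I sky|
|emerald plate|
|tomato golden|
|be word house|
|    waterfall|
|   tower corn|
| happy memory|
|     are from|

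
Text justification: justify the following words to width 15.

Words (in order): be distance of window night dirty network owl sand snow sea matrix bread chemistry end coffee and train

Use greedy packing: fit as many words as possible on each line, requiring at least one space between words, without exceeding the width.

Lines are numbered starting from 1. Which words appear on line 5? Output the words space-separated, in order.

Answer: sea matrix

Derivation:
Line 1: ['be', 'distance', 'of'] (min_width=14, slack=1)
Line 2: ['window', 'night'] (min_width=12, slack=3)
Line 3: ['dirty', 'network'] (min_width=13, slack=2)
Line 4: ['owl', 'sand', 'snow'] (min_width=13, slack=2)
Line 5: ['sea', 'matrix'] (min_width=10, slack=5)
Line 6: ['bread', 'chemistry'] (min_width=15, slack=0)
Line 7: ['end', 'coffee', 'and'] (min_width=14, slack=1)
Line 8: ['train'] (min_width=5, slack=10)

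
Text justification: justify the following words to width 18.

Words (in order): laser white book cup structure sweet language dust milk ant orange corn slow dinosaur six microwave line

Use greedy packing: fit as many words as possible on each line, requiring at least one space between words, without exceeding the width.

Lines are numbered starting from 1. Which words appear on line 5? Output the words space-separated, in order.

Answer: orange corn slow

Derivation:
Line 1: ['laser', 'white', 'book'] (min_width=16, slack=2)
Line 2: ['cup', 'structure'] (min_width=13, slack=5)
Line 3: ['sweet', 'language'] (min_width=14, slack=4)
Line 4: ['dust', 'milk', 'ant'] (min_width=13, slack=5)
Line 5: ['orange', 'corn', 'slow'] (min_width=16, slack=2)
Line 6: ['dinosaur', 'six'] (min_width=12, slack=6)
Line 7: ['microwave', 'line'] (min_width=14, slack=4)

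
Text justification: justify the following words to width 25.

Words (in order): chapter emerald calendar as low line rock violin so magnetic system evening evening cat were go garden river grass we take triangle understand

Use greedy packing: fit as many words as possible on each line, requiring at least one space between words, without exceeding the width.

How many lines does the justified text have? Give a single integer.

Line 1: ['chapter', 'emerald', 'calendar'] (min_width=24, slack=1)
Line 2: ['as', 'low', 'line', 'rock', 'violin'] (min_width=23, slack=2)
Line 3: ['so', 'magnetic', 'system'] (min_width=18, slack=7)
Line 4: ['evening', 'evening', 'cat', 'were'] (min_width=24, slack=1)
Line 5: ['go', 'garden', 'river', 'grass', 'we'] (min_width=24, slack=1)
Line 6: ['take', 'triangle', 'understand'] (min_width=24, slack=1)
Total lines: 6

Answer: 6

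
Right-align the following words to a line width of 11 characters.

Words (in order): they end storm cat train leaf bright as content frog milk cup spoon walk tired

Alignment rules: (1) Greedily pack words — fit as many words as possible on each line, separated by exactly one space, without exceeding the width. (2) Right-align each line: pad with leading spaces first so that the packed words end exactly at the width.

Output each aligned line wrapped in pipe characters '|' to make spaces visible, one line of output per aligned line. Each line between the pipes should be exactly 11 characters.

Line 1: ['they', 'end'] (min_width=8, slack=3)
Line 2: ['storm', 'cat'] (min_width=9, slack=2)
Line 3: ['train', 'leaf'] (min_width=10, slack=1)
Line 4: ['bright', 'as'] (min_width=9, slack=2)
Line 5: ['content'] (min_width=7, slack=4)
Line 6: ['frog', 'milk'] (min_width=9, slack=2)
Line 7: ['cup', 'spoon'] (min_width=9, slack=2)
Line 8: ['walk', 'tired'] (min_width=10, slack=1)

Answer: |   they end|
|  storm cat|
| train leaf|
|  bright as|
|    content|
|  frog milk|
|  cup spoon|
| walk tired|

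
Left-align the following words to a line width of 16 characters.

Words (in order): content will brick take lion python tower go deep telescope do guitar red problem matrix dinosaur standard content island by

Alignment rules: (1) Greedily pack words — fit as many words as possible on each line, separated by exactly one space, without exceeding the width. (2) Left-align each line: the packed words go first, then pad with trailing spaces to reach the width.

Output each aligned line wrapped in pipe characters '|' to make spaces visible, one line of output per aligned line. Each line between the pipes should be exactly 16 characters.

Answer: |content will    |
|brick take lion |
|python tower go |
|deep telescope  |
|do guitar red   |
|problem matrix  |
|dinosaur        |
|standard content|
|island by       |

Derivation:
Line 1: ['content', 'will'] (min_width=12, slack=4)
Line 2: ['brick', 'take', 'lion'] (min_width=15, slack=1)
Line 3: ['python', 'tower', 'go'] (min_width=15, slack=1)
Line 4: ['deep', 'telescope'] (min_width=14, slack=2)
Line 5: ['do', 'guitar', 'red'] (min_width=13, slack=3)
Line 6: ['problem', 'matrix'] (min_width=14, slack=2)
Line 7: ['dinosaur'] (min_width=8, slack=8)
Line 8: ['standard', 'content'] (min_width=16, slack=0)
Line 9: ['island', 'by'] (min_width=9, slack=7)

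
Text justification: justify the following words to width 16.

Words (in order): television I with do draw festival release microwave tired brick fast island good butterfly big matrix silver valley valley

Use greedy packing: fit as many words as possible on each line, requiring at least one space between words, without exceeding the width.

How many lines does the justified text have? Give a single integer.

Answer: 9

Derivation:
Line 1: ['television', 'I'] (min_width=12, slack=4)
Line 2: ['with', 'do', 'draw'] (min_width=12, slack=4)
Line 3: ['festival', 'release'] (min_width=16, slack=0)
Line 4: ['microwave', 'tired'] (min_width=15, slack=1)
Line 5: ['brick', 'fast'] (min_width=10, slack=6)
Line 6: ['island', 'good'] (min_width=11, slack=5)
Line 7: ['butterfly', 'big'] (min_width=13, slack=3)
Line 8: ['matrix', 'silver'] (min_width=13, slack=3)
Line 9: ['valley', 'valley'] (min_width=13, slack=3)
Total lines: 9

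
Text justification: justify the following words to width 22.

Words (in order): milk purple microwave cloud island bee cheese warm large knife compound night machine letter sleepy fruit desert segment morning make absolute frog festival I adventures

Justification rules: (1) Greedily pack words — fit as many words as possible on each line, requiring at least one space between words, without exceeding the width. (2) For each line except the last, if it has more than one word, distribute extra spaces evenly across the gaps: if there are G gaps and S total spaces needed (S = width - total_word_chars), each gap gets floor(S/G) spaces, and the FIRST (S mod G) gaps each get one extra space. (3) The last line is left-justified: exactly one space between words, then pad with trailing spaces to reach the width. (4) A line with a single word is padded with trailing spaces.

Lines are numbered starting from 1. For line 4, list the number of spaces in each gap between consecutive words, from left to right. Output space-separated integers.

Answer: 2 2

Derivation:
Line 1: ['milk', 'purple', 'microwave'] (min_width=21, slack=1)
Line 2: ['cloud', 'island', 'bee'] (min_width=16, slack=6)
Line 3: ['cheese', 'warm', 'large'] (min_width=17, slack=5)
Line 4: ['knife', 'compound', 'night'] (min_width=20, slack=2)
Line 5: ['machine', 'letter', 'sleepy'] (min_width=21, slack=1)
Line 6: ['fruit', 'desert', 'segment'] (min_width=20, slack=2)
Line 7: ['morning', 'make', 'absolute'] (min_width=21, slack=1)
Line 8: ['frog', 'festival', 'I'] (min_width=15, slack=7)
Line 9: ['adventures'] (min_width=10, slack=12)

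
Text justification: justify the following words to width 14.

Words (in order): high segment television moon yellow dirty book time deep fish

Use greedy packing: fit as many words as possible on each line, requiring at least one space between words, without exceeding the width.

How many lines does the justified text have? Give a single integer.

Answer: 5

Derivation:
Line 1: ['high', 'segment'] (min_width=12, slack=2)
Line 2: ['television'] (min_width=10, slack=4)
Line 3: ['moon', 'yellow'] (min_width=11, slack=3)
Line 4: ['dirty', 'book'] (min_width=10, slack=4)
Line 5: ['time', 'deep', 'fish'] (min_width=14, slack=0)
Total lines: 5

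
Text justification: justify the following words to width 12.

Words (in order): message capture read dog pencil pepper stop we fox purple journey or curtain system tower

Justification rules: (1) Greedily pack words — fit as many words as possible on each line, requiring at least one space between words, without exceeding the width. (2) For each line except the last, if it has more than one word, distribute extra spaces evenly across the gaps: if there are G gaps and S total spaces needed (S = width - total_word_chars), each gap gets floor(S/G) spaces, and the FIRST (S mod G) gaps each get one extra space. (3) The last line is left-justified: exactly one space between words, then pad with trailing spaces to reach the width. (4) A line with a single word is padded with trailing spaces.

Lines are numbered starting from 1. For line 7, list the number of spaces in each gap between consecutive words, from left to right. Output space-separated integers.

Answer: 3

Derivation:
Line 1: ['message'] (min_width=7, slack=5)
Line 2: ['capture', 'read'] (min_width=12, slack=0)
Line 3: ['dog', 'pencil'] (min_width=10, slack=2)
Line 4: ['pepper', 'stop'] (min_width=11, slack=1)
Line 5: ['we', 'fox'] (min_width=6, slack=6)
Line 6: ['purple'] (min_width=6, slack=6)
Line 7: ['journey', 'or'] (min_width=10, slack=2)
Line 8: ['curtain'] (min_width=7, slack=5)
Line 9: ['system', 'tower'] (min_width=12, slack=0)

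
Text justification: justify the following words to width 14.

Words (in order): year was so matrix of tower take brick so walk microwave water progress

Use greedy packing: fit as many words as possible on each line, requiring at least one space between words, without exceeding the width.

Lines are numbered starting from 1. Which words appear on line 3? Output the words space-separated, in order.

Line 1: ['year', 'was', 'so'] (min_width=11, slack=3)
Line 2: ['matrix', 'of'] (min_width=9, slack=5)
Line 3: ['tower', 'take'] (min_width=10, slack=4)
Line 4: ['brick', 'so', 'walk'] (min_width=13, slack=1)
Line 5: ['microwave'] (min_width=9, slack=5)
Line 6: ['water', 'progress'] (min_width=14, slack=0)

Answer: tower take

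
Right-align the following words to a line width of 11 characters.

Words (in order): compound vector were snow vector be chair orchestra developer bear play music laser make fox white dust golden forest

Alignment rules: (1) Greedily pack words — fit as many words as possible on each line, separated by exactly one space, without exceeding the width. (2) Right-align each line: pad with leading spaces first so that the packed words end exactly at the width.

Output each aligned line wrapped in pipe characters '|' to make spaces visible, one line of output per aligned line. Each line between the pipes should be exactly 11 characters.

Line 1: ['compound'] (min_width=8, slack=3)
Line 2: ['vector', 'were'] (min_width=11, slack=0)
Line 3: ['snow', 'vector'] (min_width=11, slack=0)
Line 4: ['be', 'chair'] (min_width=8, slack=3)
Line 5: ['orchestra'] (min_width=9, slack=2)
Line 6: ['developer'] (min_width=9, slack=2)
Line 7: ['bear', 'play'] (min_width=9, slack=2)
Line 8: ['music', 'laser'] (min_width=11, slack=0)
Line 9: ['make', 'fox'] (min_width=8, slack=3)
Line 10: ['white', 'dust'] (min_width=10, slack=1)
Line 11: ['golden'] (min_width=6, slack=5)
Line 12: ['forest'] (min_width=6, slack=5)

Answer: |   compound|
|vector were|
|snow vector|
|   be chair|
|  orchestra|
|  developer|
|  bear play|
|music laser|
|   make fox|
| white dust|
|     golden|
|     forest|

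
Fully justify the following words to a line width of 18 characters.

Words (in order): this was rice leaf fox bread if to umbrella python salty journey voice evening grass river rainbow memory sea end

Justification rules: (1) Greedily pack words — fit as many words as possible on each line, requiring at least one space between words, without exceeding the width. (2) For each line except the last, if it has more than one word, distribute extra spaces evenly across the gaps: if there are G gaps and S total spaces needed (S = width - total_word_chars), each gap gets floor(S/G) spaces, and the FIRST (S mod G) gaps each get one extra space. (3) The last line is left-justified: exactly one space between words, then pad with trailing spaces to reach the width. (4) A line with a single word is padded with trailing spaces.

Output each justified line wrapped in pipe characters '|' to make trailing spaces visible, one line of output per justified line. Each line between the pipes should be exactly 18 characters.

Line 1: ['this', 'was', 'rice', 'leaf'] (min_width=18, slack=0)
Line 2: ['fox', 'bread', 'if', 'to'] (min_width=15, slack=3)
Line 3: ['umbrella', 'python'] (min_width=15, slack=3)
Line 4: ['salty', 'journey'] (min_width=13, slack=5)
Line 5: ['voice', 'evening'] (min_width=13, slack=5)
Line 6: ['grass', 'river'] (min_width=11, slack=7)
Line 7: ['rainbow', 'memory', 'sea'] (min_width=18, slack=0)
Line 8: ['end'] (min_width=3, slack=15)

Answer: |this was rice leaf|
|fox  bread  if  to|
|umbrella    python|
|salty      journey|
|voice      evening|
|grass        river|
|rainbow memory sea|
|end               |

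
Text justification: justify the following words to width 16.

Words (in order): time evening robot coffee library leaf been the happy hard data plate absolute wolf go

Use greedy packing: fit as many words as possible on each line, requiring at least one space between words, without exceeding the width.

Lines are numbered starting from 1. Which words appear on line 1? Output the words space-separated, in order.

Line 1: ['time', 'evening'] (min_width=12, slack=4)
Line 2: ['robot', 'coffee'] (min_width=12, slack=4)
Line 3: ['library', 'leaf'] (min_width=12, slack=4)
Line 4: ['been', 'the', 'happy'] (min_width=14, slack=2)
Line 5: ['hard', 'data', 'plate'] (min_width=15, slack=1)
Line 6: ['absolute', 'wolf', 'go'] (min_width=16, slack=0)

Answer: time evening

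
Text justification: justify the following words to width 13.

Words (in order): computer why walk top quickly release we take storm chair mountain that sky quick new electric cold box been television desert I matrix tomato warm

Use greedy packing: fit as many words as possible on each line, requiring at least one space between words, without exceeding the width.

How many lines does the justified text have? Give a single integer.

Answer: 14

Derivation:
Line 1: ['computer', 'why'] (min_width=12, slack=1)
Line 2: ['walk', 'top'] (min_width=8, slack=5)
Line 3: ['quickly'] (min_width=7, slack=6)
Line 4: ['release', 'we'] (min_width=10, slack=3)
Line 5: ['take', 'storm'] (min_width=10, slack=3)
Line 6: ['chair'] (min_width=5, slack=8)
Line 7: ['mountain', 'that'] (min_width=13, slack=0)
Line 8: ['sky', 'quick', 'new'] (min_width=13, slack=0)
Line 9: ['electric', 'cold'] (min_width=13, slack=0)
Line 10: ['box', 'been'] (min_width=8, slack=5)
Line 11: ['television'] (min_width=10, slack=3)
Line 12: ['desert', 'I'] (min_width=8, slack=5)
Line 13: ['matrix', 'tomato'] (min_width=13, slack=0)
Line 14: ['warm'] (min_width=4, slack=9)
Total lines: 14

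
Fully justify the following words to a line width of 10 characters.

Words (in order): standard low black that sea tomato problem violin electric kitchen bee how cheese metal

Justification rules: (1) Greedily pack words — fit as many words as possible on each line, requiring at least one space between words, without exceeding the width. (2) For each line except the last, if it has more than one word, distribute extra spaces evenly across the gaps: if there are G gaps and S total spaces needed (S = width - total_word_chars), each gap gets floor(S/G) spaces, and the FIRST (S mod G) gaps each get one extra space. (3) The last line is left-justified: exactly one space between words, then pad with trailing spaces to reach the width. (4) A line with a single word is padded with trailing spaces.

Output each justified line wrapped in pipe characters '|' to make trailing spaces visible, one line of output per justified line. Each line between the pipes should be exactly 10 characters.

Line 1: ['standard'] (min_width=8, slack=2)
Line 2: ['low', 'black'] (min_width=9, slack=1)
Line 3: ['that', 'sea'] (min_width=8, slack=2)
Line 4: ['tomato'] (min_width=6, slack=4)
Line 5: ['problem'] (min_width=7, slack=3)
Line 6: ['violin'] (min_width=6, slack=4)
Line 7: ['electric'] (min_width=8, slack=2)
Line 8: ['kitchen'] (min_width=7, slack=3)
Line 9: ['bee', 'how'] (min_width=7, slack=3)
Line 10: ['cheese'] (min_width=6, slack=4)
Line 11: ['metal'] (min_width=5, slack=5)

Answer: |standard  |
|low  black|
|that   sea|
|tomato    |
|problem   |
|violin    |
|electric  |
|kitchen   |
|bee    how|
|cheese    |
|metal     |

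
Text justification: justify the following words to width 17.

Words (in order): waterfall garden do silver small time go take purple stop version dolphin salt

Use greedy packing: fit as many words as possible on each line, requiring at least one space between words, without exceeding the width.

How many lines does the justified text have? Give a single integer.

Line 1: ['waterfall', 'garden'] (min_width=16, slack=1)
Line 2: ['do', 'silver', 'small'] (min_width=15, slack=2)
Line 3: ['time', 'go', 'take'] (min_width=12, slack=5)
Line 4: ['purple', 'stop'] (min_width=11, slack=6)
Line 5: ['version', 'dolphin'] (min_width=15, slack=2)
Line 6: ['salt'] (min_width=4, slack=13)
Total lines: 6

Answer: 6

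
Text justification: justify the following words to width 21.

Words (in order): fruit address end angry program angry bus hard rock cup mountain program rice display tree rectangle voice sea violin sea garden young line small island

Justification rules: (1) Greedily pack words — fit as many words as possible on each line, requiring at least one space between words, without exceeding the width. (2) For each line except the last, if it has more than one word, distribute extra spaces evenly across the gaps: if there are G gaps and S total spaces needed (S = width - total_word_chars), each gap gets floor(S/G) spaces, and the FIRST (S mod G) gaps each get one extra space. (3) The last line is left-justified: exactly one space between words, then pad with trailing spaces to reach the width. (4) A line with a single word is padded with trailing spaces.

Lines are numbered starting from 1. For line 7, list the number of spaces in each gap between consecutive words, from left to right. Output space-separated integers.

Answer: 3 3

Derivation:
Line 1: ['fruit', 'address', 'end'] (min_width=17, slack=4)
Line 2: ['angry', 'program', 'angry'] (min_width=19, slack=2)
Line 3: ['bus', 'hard', 'rock', 'cup'] (min_width=17, slack=4)
Line 4: ['mountain', 'program', 'rice'] (min_width=21, slack=0)
Line 5: ['display', 'tree'] (min_width=12, slack=9)
Line 6: ['rectangle', 'voice', 'sea'] (min_width=19, slack=2)
Line 7: ['violin', 'sea', 'garden'] (min_width=17, slack=4)
Line 8: ['young', 'line', 'small'] (min_width=16, slack=5)
Line 9: ['island'] (min_width=6, slack=15)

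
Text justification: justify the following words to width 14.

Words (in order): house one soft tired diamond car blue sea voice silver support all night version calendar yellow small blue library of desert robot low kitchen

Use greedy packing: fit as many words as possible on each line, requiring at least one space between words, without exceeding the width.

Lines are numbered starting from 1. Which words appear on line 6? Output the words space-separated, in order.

Answer: night version

Derivation:
Line 1: ['house', 'one', 'soft'] (min_width=14, slack=0)
Line 2: ['tired', 'diamond'] (min_width=13, slack=1)
Line 3: ['car', 'blue', 'sea'] (min_width=12, slack=2)
Line 4: ['voice', 'silver'] (min_width=12, slack=2)
Line 5: ['support', 'all'] (min_width=11, slack=3)
Line 6: ['night', 'version'] (min_width=13, slack=1)
Line 7: ['calendar'] (min_width=8, slack=6)
Line 8: ['yellow', 'small'] (min_width=12, slack=2)
Line 9: ['blue', 'library'] (min_width=12, slack=2)
Line 10: ['of', 'desert'] (min_width=9, slack=5)
Line 11: ['robot', 'low'] (min_width=9, slack=5)
Line 12: ['kitchen'] (min_width=7, slack=7)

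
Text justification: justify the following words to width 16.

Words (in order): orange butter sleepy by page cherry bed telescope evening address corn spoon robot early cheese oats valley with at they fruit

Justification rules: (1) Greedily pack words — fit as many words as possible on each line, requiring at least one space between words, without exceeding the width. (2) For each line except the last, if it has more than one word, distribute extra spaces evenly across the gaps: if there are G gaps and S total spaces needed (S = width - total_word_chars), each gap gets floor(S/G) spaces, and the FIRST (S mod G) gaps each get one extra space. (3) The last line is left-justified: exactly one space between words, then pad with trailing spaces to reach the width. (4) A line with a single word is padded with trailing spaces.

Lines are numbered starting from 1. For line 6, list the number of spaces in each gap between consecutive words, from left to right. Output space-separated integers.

Answer: 1 1

Derivation:
Line 1: ['orange', 'butter'] (min_width=13, slack=3)
Line 2: ['sleepy', 'by', 'page'] (min_width=14, slack=2)
Line 3: ['cherry', 'bed'] (min_width=10, slack=6)
Line 4: ['telescope'] (min_width=9, slack=7)
Line 5: ['evening', 'address'] (min_width=15, slack=1)
Line 6: ['corn', 'spoon', 'robot'] (min_width=16, slack=0)
Line 7: ['early', 'cheese'] (min_width=12, slack=4)
Line 8: ['oats', 'valley', 'with'] (min_width=16, slack=0)
Line 9: ['at', 'they', 'fruit'] (min_width=13, slack=3)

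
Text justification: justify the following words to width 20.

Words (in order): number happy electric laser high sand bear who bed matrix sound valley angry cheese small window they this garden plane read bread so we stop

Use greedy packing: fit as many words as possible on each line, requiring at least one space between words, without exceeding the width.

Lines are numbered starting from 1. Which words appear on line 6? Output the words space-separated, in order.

Answer: window they this

Derivation:
Line 1: ['number', 'happy'] (min_width=12, slack=8)
Line 2: ['electric', 'laser', 'high'] (min_width=19, slack=1)
Line 3: ['sand', 'bear', 'who', 'bed'] (min_width=17, slack=3)
Line 4: ['matrix', 'sound', 'valley'] (min_width=19, slack=1)
Line 5: ['angry', 'cheese', 'small'] (min_width=18, slack=2)
Line 6: ['window', 'they', 'this'] (min_width=16, slack=4)
Line 7: ['garden', 'plane', 'read'] (min_width=17, slack=3)
Line 8: ['bread', 'so', 'we', 'stop'] (min_width=16, slack=4)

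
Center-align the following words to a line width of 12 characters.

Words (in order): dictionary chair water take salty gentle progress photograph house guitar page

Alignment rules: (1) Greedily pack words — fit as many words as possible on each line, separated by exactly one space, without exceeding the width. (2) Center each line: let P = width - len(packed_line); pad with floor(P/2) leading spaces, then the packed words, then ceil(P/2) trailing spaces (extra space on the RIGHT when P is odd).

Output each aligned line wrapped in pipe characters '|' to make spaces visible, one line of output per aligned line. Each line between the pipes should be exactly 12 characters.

Line 1: ['dictionary'] (min_width=10, slack=2)
Line 2: ['chair', 'water'] (min_width=11, slack=1)
Line 3: ['take', 'salty'] (min_width=10, slack=2)
Line 4: ['gentle'] (min_width=6, slack=6)
Line 5: ['progress'] (min_width=8, slack=4)
Line 6: ['photograph'] (min_width=10, slack=2)
Line 7: ['house', 'guitar'] (min_width=12, slack=0)
Line 8: ['page'] (min_width=4, slack=8)

Answer: | dictionary |
|chair water |
| take salty |
|   gentle   |
|  progress  |
| photograph |
|house guitar|
|    page    |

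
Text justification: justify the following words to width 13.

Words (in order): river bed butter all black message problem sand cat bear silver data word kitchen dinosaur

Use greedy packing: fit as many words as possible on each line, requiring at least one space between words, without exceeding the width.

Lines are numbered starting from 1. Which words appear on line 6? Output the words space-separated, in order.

Line 1: ['river', 'bed'] (min_width=9, slack=4)
Line 2: ['butter', 'all'] (min_width=10, slack=3)
Line 3: ['black', 'message'] (min_width=13, slack=0)
Line 4: ['problem', 'sand'] (min_width=12, slack=1)
Line 5: ['cat', 'bear'] (min_width=8, slack=5)
Line 6: ['silver', 'data'] (min_width=11, slack=2)
Line 7: ['word', 'kitchen'] (min_width=12, slack=1)
Line 8: ['dinosaur'] (min_width=8, slack=5)

Answer: silver data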